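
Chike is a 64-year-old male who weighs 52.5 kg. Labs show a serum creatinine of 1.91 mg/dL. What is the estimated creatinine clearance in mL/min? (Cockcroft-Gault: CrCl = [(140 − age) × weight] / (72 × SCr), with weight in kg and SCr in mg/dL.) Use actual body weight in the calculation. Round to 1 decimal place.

CrCl = (140 − 64) × 52.5 / (72 × 1.91) = 3990.0 / 137.52 ≈ 29.0 mL/min

29.0 mL/min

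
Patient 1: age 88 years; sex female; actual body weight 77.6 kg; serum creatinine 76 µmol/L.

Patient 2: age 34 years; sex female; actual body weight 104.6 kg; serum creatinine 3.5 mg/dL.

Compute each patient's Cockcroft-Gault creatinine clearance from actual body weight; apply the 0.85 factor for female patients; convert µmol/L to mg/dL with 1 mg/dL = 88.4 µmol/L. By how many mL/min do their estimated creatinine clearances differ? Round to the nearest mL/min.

18 mL/min

Patient 1: SCr = 76 / 88.4 = 0.86 mg/dL
Patient 1: CrCl = (140 − 88) × 77.6 / (72 × 0.86) × 0.85 = 4035.2 / 61.92 × 0.85 ≈ 55.4 mL/min
Patient 2: CrCl = (140 − 34) × 104.6 / (72 × 3.5) × 0.85 = 11087.6 / 252.00 × 0.85 ≈ 37.4 mL/min
|55.4 − 37.4| = 18.0 mL/min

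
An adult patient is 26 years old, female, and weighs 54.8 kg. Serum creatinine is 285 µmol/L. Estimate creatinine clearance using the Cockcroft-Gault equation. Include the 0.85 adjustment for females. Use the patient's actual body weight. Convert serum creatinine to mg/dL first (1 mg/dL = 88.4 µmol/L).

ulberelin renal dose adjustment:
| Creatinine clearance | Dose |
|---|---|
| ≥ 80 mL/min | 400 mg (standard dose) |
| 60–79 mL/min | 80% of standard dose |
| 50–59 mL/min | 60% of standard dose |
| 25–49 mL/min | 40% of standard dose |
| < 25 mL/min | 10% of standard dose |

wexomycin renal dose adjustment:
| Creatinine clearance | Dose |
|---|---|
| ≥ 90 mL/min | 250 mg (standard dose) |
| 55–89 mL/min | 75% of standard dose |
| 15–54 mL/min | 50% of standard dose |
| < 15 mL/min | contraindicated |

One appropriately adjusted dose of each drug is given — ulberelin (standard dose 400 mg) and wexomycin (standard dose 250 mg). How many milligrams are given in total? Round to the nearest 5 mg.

SCr = 285 / 88.4 = 3.224 mg/dL
CrCl = (140 − 26) × 54.8 / (72 × 3.224) × 0.85 = 6247.2 / 232.13 × 0.85 ≈ 22.9 mL/min
CrCl ≈ 23 mL/min.
ulberelin: < 25 mL/min → 10% of 400 mg = 40 mg.
wexomycin: 15–54 mL/min → 50% of 250 mg = 125 mg.
Total = 40 + 125 = 165 mg.

165 mg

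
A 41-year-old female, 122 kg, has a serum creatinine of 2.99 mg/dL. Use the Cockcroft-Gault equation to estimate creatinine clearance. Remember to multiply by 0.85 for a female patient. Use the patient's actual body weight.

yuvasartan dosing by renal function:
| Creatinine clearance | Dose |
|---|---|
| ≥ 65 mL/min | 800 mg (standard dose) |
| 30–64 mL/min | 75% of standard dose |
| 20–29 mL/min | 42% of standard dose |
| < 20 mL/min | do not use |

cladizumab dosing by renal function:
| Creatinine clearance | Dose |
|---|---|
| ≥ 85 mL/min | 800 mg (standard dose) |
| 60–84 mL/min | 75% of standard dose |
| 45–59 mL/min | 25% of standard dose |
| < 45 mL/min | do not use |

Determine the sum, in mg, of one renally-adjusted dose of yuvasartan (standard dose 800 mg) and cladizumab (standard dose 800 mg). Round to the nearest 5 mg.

CrCl = (140 − 41) × 122 / (72 × 2.99) × 0.85 = 12078.0 / 215.28 × 0.85 ≈ 47.7 mL/min
CrCl ≈ 48 mL/min.
yuvasartan: 30–64 mL/min → 75% of 800 mg = 600 mg.
cladizumab: 45–59 mL/min → 25% of 800 mg = 200 mg.
Total = 600 + 200 = 800 mg.

800 mg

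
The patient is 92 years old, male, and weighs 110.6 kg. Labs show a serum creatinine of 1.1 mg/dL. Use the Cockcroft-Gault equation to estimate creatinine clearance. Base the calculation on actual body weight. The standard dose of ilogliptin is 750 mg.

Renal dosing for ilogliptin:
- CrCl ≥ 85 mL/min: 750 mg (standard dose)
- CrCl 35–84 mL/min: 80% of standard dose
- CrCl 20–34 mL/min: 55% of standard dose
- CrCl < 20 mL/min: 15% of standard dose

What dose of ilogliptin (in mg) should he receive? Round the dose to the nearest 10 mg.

600 mg

CrCl = (140 − 92) × 110.6 / (72 × 1.1) = 5308.8 / 79.20 ≈ 67.0 mL/min
CrCl ≈ 67 mL/min → bracket 35–84 mL/min.
80% of 750 mg = 600 mg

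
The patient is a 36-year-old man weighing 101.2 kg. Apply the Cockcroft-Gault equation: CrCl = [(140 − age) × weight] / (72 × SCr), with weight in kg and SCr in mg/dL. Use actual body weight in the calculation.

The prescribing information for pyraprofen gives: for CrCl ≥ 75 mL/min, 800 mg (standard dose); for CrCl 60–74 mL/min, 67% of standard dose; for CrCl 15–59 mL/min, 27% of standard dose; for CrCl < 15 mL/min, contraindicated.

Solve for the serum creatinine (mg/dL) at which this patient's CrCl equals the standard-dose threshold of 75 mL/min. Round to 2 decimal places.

1.95 mg/dL

Standard dose requires CrCl ≥ 75 mL/min.
Set (140 − 36) × 101.2 / (72 × SCr) = 75
SCr = (140 − 36) × 101.2 / (72 × 75) = 1.949 mg/dL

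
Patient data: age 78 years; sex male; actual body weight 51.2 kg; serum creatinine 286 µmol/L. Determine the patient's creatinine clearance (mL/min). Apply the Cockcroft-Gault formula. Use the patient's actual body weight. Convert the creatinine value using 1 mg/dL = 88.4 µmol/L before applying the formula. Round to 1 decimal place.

SCr = 286 / 88.4 = 3.235 mg/dL
CrCl = (140 − 78) × 51.2 / (72 × 3.235) = 3174.4 / 232.92 ≈ 13.6 mL/min

13.6 mL/min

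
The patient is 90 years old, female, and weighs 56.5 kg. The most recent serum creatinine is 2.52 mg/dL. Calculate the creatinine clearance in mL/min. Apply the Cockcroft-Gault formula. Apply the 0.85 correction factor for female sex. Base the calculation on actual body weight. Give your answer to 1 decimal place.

CrCl = (140 − 90) × 56.5 / (72 × 2.52) × 0.85 = 2825.0 / 181.44 × 0.85 ≈ 13.2 mL/min

13.2 mL/min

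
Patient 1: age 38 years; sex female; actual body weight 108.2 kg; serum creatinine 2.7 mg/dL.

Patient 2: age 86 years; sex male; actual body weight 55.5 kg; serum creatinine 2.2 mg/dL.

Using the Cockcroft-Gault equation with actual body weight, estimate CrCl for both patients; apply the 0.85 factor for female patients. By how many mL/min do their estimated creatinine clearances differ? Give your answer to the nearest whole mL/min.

Patient 1: CrCl = (140 − 38) × 108.2 / (72 × 2.7) × 0.85 = 11036.4 / 194.40 × 0.85 ≈ 48.3 mL/min
Patient 2: CrCl = (140 − 86) × 55.5 / (72 × 2.2) = 2997.0 / 158.40 ≈ 18.9 mL/min
|48.3 − 18.9| = 29.4 mL/min

29 mL/min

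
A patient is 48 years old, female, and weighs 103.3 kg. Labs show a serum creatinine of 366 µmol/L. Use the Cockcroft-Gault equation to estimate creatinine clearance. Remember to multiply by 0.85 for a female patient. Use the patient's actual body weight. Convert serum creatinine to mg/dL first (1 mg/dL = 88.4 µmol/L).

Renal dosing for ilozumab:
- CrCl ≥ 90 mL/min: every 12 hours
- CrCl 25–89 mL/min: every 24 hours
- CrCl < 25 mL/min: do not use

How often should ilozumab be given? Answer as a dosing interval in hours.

every 24 hours

SCr = 366 / 88.4 = 4.14 mg/dL
CrCl = (140 − 48) × 103.3 / (72 × 4.14) × 0.85 = 9503.6 / 298.08 × 0.85 ≈ 27.1 mL/min
CrCl ≈ 27 mL/min → bracket 25–89 mL/min → every 24 hours.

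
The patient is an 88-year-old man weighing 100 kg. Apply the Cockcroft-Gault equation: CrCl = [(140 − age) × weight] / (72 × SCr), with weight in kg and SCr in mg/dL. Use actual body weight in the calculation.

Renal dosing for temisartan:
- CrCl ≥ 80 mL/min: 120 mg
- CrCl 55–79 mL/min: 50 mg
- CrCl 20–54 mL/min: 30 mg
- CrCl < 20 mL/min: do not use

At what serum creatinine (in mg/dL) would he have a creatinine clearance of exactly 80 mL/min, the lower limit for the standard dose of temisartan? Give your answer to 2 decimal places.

0.90 mg/dL

Standard dose requires CrCl ≥ 80 mL/min.
Set (140 − 88) × 100 / (72 × SCr) = 80
SCr = (140 − 88) × 100 / (72 × 80) = 0.903 mg/dL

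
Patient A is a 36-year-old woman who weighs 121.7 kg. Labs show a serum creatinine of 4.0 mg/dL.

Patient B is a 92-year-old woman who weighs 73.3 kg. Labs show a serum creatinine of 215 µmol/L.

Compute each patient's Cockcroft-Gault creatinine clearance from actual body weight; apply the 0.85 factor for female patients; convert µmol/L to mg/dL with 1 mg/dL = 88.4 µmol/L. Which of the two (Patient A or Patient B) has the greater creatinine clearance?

Patient A: CrCl = (140 − 36) × 121.7 / (72 × 4) × 0.85 = 12656.8 / 288.00 × 0.85 ≈ 37.4 mL/min
Patient B: SCr = 215 / 88.4 = 2.432 mg/dL
Patient B: CrCl = (140 − 92) × 73.3 / (72 × 2.432) × 0.85 = 3518.4 / 175.10 × 0.85 ≈ 17.1 mL/min
37.4 vs 17.1 mL/min → Patient A is higher.

Patient A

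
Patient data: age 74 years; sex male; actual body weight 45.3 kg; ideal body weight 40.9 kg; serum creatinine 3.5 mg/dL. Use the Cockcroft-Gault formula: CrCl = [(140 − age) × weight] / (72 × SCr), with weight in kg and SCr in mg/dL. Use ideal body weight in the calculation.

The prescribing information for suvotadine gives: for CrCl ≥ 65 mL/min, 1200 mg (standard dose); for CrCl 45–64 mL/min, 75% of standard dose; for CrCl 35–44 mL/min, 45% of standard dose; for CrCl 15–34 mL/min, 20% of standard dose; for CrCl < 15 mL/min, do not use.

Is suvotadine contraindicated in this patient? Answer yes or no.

CrCl = (140 − 74) × 40.9 / (72 × 3.5) = 2699.4 / 252.00 ≈ 10.7 mL/min
CrCl ≈ 11 mL/min, which is < 15 mL/min.

yes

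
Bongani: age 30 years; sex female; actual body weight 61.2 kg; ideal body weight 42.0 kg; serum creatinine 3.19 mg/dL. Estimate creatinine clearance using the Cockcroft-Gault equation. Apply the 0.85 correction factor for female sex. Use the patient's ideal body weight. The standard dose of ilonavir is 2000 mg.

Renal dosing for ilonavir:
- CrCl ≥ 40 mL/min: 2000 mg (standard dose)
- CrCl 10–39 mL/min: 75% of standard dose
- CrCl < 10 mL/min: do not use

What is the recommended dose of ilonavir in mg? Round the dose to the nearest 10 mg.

CrCl = (140 − 30) × 42 / (72 × 3.19) × 0.85 = 4620.0 / 229.68 × 0.85 ≈ 17.1 mL/min
CrCl ≈ 17 mL/min → bracket 10–39 mL/min.
75% of 2000 mg = 1500 mg

1500 mg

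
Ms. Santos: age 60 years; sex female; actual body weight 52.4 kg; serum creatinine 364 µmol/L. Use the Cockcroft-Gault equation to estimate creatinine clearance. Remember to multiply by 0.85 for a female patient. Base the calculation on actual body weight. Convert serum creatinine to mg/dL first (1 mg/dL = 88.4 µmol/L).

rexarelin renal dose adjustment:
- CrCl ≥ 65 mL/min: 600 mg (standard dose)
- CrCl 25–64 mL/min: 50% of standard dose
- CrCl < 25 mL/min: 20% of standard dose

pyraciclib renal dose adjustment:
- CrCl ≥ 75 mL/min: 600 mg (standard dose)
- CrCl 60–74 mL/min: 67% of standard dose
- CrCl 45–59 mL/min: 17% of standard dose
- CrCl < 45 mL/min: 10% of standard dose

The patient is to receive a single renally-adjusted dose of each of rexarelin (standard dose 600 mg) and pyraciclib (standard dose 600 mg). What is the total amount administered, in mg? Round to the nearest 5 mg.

SCr = 364 / 88.4 = 4.118 mg/dL
CrCl = (140 − 60) × 52.4 / (72 × 4.118) × 0.85 = 4192.0 / 296.50 × 0.85 ≈ 12.0 mL/min
CrCl ≈ 12 mL/min.
rexarelin: < 25 mL/min → 20% of 600 mg = 120 mg.
pyraciclib: < 45 mL/min → 10% of 600 mg = 60 mg.
Total = 120 + 60 = 180 mg.

180 mg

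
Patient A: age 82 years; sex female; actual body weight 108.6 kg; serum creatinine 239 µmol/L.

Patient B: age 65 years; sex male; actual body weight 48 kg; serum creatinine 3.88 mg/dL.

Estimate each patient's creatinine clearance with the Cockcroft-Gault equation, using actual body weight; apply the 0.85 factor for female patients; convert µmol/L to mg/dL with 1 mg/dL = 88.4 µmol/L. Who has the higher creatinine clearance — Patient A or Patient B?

Patient A

Patient A: SCr = 239 / 88.4 = 2.704 mg/dL
Patient A: CrCl = (140 − 82) × 108.6 / (72 × 2.704) × 0.85 = 6298.8 / 194.69 × 0.85 ≈ 27.5 mL/min
Patient B: CrCl = (140 − 65) × 48 / (72 × 3.88) = 3600.0 / 279.36 ≈ 12.9 mL/min
27.5 vs 12.9 mL/min → Patient A is higher.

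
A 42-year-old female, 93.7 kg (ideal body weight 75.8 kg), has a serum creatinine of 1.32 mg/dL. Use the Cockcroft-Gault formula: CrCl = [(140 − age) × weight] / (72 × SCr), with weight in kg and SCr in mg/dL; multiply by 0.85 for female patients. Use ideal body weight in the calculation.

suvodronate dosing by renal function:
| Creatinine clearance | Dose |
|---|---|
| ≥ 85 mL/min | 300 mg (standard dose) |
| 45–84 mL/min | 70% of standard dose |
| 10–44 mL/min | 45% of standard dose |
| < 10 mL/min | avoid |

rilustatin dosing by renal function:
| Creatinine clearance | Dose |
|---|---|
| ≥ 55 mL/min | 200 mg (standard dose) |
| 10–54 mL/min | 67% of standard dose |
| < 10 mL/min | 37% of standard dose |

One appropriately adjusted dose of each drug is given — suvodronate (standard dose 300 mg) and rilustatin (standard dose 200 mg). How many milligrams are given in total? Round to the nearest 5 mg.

410 mg

CrCl = (140 − 42) × 75.8 / (72 × 1.32) × 0.85 = 7428.4 / 95.04 × 0.85 ≈ 66.4 mL/min
CrCl ≈ 66 mL/min.
suvodronate: 45–84 mL/min → 70% of 300 mg = 210 mg.
rilustatin: ≥ 55 mL/min → 100% of 200 mg = 200 mg.
Total = 210 + 200 = 410 mg.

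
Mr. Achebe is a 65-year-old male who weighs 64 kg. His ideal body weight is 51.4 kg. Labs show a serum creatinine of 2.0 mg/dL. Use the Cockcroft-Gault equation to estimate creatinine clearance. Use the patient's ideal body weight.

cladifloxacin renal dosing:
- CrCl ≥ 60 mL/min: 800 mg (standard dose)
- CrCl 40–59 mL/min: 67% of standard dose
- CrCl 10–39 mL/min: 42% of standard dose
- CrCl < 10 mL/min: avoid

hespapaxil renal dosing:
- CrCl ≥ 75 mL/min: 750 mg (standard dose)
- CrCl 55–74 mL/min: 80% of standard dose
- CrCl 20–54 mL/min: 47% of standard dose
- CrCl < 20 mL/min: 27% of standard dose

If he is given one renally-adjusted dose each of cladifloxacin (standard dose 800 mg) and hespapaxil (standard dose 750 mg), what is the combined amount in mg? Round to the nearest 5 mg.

690 mg

CrCl = (140 − 65) × 51.4 / (72 × 2) = 3855.0 / 144.00 ≈ 26.8 mL/min
CrCl ≈ 27 mL/min.
cladifloxacin: 10–39 mL/min → 42% of 800 mg = 336 mg.
hespapaxil: 20–54 mL/min → 47% of 750 mg = 352.5 mg.
Total = 336 + 352.5 = 688.5 mg.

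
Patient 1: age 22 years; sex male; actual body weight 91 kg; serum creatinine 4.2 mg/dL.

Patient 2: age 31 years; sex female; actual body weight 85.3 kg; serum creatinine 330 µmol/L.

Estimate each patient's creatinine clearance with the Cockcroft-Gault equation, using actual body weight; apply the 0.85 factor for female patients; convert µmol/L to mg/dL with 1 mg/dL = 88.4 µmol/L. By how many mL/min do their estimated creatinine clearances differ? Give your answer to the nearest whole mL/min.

6 mL/min

Patient 1: CrCl = (140 − 22) × 91 / (72 × 4.2) = 10738.0 / 302.40 ≈ 35.5 mL/min
Patient 2: SCr = 330 / 88.4 = 3.733 mg/dL
Patient 2: CrCl = (140 − 31) × 85.3 / (72 × 3.733) × 0.85 = 9297.7 / 268.78 × 0.85 ≈ 29.4 mL/min
|35.5 − 29.4| = 6.1 mL/min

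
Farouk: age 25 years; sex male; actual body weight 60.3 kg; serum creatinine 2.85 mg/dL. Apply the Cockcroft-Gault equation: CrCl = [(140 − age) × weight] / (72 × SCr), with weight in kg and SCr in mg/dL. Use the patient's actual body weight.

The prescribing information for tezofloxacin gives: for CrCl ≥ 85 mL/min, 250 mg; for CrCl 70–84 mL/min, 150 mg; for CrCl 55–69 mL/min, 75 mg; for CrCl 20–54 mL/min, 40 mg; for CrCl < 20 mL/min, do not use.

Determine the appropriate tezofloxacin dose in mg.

40 mg

CrCl = (140 − 25) × 60.3 / (72 × 2.85) = 6934.5 / 205.20 ≈ 33.8 mL/min
CrCl ≈ 34 mL/min → bracket 20–54 mL/min.
Dose for this bracket: 40 mg.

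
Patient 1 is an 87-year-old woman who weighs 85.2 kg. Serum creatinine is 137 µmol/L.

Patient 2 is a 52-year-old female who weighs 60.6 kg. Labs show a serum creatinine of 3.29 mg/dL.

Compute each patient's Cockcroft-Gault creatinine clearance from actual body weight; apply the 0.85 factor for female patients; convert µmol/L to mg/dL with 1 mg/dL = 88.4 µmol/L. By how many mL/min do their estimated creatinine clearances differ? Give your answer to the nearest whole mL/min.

15 mL/min

Patient 1: SCr = 137 / 88.4 = 1.55 mg/dL
Patient 1: CrCl = (140 − 87) × 85.2 / (72 × 1.55) × 0.85 = 4515.6 / 111.60 × 0.85 ≈ 34.4 mL/min
Patient 2: CrCl = (140 − 52) × 60.6 / (72 × 3.29) × 0.85 = 5332.8 / 236.88 × 0.85 ≈ 19.1 mL/min
|34.4 − 19.1| = 15.3 mL/min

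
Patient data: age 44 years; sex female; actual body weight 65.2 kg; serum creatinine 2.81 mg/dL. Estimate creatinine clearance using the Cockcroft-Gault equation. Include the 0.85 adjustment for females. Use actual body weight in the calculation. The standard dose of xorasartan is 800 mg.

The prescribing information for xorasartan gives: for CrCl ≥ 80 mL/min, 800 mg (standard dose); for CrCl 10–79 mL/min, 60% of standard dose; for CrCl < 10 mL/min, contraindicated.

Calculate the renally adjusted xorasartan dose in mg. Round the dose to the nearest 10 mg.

CrCl = (140 − 44) × 65.2 / (72 × 2.81) × 0.85 = 6259.2 / 202.32 × 0.85 ≈ 26.3 mL/min
CrCl ≈ 26 mL/min → bracket 10–79 mL/min.
60% of 800 mg = 480 mg

480 mg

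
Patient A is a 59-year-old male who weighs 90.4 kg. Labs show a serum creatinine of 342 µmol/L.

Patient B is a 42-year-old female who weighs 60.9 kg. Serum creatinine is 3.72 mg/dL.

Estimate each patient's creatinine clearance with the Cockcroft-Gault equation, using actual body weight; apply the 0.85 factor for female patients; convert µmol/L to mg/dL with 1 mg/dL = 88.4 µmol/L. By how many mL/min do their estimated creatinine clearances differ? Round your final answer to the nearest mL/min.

7 mL/min

Patient A: SCr = 342 / 88.4 = 3.869 mg/dL
Patient A: CrCl = (140 − 59) × 90.4 / (72 × 3.869) = 7322.4 / 278.57 ≈ 26.3 mL/min
Patient B: CrCl = (140 − 42) × 60.9 / (72 × 3.72) × 0.85 = 5968.2 / 267.84 × 0.85 ≈ 18.9 mL/min
|26.3 − 18.9| = 7.4 mL/min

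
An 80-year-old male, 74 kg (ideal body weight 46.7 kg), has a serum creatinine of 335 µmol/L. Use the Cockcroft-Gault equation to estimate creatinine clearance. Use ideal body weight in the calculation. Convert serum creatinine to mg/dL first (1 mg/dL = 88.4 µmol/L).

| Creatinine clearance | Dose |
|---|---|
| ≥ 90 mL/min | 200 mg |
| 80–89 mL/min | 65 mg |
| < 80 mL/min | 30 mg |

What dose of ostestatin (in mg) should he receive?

30 mg

SCr = 335 / 88.4 = 3.79 mg/dL
CrCl = (140 − 80) × 46.7 / (72 × 3.79) = 2802.0 / 272.88 ≈ 10.3 mL/min
CrCl ≈ 10 mL/min → bracket < 80 mL/min.
Dose for this bracket: 30 mg.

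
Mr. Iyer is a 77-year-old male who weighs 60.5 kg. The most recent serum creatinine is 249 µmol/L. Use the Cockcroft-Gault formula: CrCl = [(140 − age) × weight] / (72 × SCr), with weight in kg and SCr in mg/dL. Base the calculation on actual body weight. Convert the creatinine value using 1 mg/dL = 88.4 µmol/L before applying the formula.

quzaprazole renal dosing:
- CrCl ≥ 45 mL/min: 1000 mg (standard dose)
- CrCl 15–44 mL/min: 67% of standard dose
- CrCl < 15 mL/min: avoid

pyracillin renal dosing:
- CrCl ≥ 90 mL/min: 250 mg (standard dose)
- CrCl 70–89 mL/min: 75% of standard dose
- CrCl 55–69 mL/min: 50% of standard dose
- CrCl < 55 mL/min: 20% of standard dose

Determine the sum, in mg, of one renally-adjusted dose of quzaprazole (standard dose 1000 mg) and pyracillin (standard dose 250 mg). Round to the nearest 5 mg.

SCr = 249 / 88.4 = 2.817 mg/dL
CrCl = (140 − 77) × 60.5 / (72 × 2.817) = 3811.5 / 202.82 ≈ 18.8 mL/min
CrCl ≈ 19 mL/min.
quzaprazole: 15–44 mL/min → 67% of 1000 mg = 670 mg.
pyracillin: < 55 mL/min → 20% of 250 mg = 50 mg.
Total = 670 + 50 = 720 mg.

720 mg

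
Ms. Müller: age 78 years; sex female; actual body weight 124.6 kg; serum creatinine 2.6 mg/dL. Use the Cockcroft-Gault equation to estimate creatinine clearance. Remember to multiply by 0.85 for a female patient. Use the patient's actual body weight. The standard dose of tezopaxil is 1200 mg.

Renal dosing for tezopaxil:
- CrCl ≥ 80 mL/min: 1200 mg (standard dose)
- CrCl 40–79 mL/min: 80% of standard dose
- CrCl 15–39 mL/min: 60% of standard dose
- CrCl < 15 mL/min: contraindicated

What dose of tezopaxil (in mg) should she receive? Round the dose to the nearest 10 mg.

CrCl = (140 − 78) × 124.6 / (72 × 2.6) × 0.85 = 7725.2 / 187.20 × 0.85 ≈ 35.1 mL/min
CrCl ≈ 35 mL/min → bracket 15–39 mL/min.
60% of 1200 mg = 720 mg

720 mg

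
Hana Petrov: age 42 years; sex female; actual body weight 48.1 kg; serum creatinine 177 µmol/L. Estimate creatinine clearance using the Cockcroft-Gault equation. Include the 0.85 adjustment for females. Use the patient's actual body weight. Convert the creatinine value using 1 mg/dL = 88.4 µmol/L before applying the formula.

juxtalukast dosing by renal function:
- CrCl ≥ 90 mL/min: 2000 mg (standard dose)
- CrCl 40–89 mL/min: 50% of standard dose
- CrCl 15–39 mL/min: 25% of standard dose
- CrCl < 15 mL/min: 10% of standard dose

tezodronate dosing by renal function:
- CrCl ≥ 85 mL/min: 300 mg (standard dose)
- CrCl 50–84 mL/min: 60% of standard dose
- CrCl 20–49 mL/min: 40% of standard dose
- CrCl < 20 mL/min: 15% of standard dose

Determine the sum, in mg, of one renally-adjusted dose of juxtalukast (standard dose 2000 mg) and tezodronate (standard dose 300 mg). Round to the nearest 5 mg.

SCr = 177 / 88.4 = 2.002 mg/dL
CrCl = (140 − 42) × 48.1 / (72 × 2.002) × 0.85 = 4713.8 / 144.14 × 0.85 ≈ 27.8 mL/min
CrCl ≈ 28 mL/min.
juxtalukast: 15–39 mL/min → 25% of 2000 mg = 500 mg.
tezodronate: 20–49 mL/min → 40% of 300 mg = 120 mg.
Total = 500 + 120 = 620 mg.

620 mg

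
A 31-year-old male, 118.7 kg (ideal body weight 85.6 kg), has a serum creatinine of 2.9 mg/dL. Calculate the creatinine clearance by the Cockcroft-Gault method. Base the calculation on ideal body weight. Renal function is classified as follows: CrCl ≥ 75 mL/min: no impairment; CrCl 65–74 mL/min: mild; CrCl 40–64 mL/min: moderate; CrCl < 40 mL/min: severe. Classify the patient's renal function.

moderate

CrCl = (140 − 31) × 85.6 / (72 × 2.9) = 9330.4 / 208.80 ≈ 44.7 mL/min
45 mL/min falls in the 'moderate' range.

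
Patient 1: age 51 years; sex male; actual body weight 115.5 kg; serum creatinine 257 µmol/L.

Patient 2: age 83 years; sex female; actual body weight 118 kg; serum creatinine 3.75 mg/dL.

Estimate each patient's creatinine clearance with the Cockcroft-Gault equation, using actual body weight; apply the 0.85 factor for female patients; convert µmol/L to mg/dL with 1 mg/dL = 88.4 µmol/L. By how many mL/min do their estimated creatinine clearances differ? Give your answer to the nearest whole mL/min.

28 mL/min

Patient 1: SCr = 257 / 88.4 = 2.907 mg/dL
Patient 1: CrCl = (140 − 51) × 115.5 / (72 × 2.907) = 10279.5 / 209.30 ≈ 49.1 mL/min
Patient 2: CrCl = (140 − 83) × 118 / (72 × 3.75) × 0.85 = 6726.0 / 270.00 × 0.85 ≈ 21.2 mL/min
|49.1 − 21.2| = 27.9 mL/min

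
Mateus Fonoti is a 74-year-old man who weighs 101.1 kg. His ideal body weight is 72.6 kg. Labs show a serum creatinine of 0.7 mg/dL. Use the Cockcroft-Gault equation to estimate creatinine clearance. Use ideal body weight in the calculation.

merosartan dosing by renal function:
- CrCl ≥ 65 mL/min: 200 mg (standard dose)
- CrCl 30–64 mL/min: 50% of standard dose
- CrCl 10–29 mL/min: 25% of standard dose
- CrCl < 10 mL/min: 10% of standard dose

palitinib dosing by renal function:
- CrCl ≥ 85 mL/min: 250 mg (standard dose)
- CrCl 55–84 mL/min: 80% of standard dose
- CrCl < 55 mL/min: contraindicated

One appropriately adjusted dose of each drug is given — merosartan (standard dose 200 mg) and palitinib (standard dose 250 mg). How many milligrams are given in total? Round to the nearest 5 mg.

CrCl = (140 − 74) × 72.6 / (72 × 0.7) = 4791.6 / 50.40 ≈ 95.1 mL/min
CrCl ≈ 95 mL/min.
merosartan: ≥ 65 mL/min → 100% of 200 mg = 200 mg.
palitinib: ≥ 85 mL/min → 100% of 250 mg = 250 mg.
Total = 200 + 250 = 450 mg.

450 mg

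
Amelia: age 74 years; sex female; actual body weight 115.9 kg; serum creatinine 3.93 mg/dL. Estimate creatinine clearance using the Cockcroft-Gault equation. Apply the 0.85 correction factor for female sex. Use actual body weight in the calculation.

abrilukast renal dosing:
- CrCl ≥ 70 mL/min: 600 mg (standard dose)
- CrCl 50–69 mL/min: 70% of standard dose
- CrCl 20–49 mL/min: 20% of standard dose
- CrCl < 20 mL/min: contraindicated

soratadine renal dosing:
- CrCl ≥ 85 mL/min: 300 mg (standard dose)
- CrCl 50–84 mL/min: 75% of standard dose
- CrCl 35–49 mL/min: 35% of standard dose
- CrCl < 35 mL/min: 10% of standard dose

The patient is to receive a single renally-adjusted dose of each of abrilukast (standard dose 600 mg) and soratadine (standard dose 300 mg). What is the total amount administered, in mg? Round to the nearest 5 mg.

CrCl = (140 − 74) × 115.9 / (72 × 3.93) × 0.85 = 7649.4 / 282.96 × 0.85 ≈ 23.0 mL/min
CrCl ≈ 23 mL/min.
abrilukast: 20–49 mL/min → 20% of 600 mg = 120 mg.
soratadine: < 35 mL/min → 10% of 300 mg = 30 mg.
Total = 120 + 30 = 150 mg.

150 mg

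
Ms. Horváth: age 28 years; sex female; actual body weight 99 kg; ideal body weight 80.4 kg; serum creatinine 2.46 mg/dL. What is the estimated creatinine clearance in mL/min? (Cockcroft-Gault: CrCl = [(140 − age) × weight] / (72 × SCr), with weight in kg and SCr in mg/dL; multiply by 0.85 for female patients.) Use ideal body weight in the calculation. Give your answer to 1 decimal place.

43.2 mL/min

CrCl = (140 − 28) × 80.4 / (72 × 2.46) × 0.85 = 9004.8 / 177.12 × 0.85 ≈ 43.2 mL/min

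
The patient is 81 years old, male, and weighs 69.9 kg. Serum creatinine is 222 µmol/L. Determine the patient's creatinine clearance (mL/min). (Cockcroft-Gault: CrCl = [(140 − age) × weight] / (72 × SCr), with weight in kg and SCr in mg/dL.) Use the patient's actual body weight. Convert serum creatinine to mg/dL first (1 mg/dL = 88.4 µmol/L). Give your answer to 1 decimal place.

22.8 mL/min

SCr = 222 / 88.4 = 2.511 mg/dL
CrCl = (140 − 81) × 69.9 / (72 × 2.511) = 4124.1 / 180.79 ≈ 22.8 mL/min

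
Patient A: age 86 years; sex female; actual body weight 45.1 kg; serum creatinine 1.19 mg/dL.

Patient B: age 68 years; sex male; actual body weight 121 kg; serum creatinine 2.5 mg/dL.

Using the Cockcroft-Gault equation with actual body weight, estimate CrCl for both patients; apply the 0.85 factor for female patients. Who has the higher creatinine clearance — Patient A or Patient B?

Patient A: CrCl = (140 − 86) × 45.1 / (72 × 1.19) × 0.85 = 2435.4 / 85.68 × 0.85 ≈ 24.2 mL/min
Patient B: CrCl = (140 − 68) × 121 / (72 × 2.5) = 8712.0 / 180.00 ≈ 48.4 mL/min
24.2 vs 48.4 mL/min → Patient B is higher.

Patient B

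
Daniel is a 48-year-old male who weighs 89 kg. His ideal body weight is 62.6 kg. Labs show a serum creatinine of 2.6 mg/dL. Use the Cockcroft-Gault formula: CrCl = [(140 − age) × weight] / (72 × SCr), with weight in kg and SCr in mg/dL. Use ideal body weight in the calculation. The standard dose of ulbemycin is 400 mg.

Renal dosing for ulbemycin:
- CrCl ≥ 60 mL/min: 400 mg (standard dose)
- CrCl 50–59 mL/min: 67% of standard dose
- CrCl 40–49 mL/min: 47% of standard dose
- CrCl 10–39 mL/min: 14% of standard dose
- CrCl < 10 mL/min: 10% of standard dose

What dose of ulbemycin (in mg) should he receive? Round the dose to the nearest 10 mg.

60 mg

CrCl = (140 − 48) × 62.6 / (72 × 2.6) = 5759.2 / 187.20 ≈ 30.8 mL/min
CrCl ≈ 31 mL/min → bracket 10–39 mL/min.
14% of 400 mg = 56 mg → 60 mg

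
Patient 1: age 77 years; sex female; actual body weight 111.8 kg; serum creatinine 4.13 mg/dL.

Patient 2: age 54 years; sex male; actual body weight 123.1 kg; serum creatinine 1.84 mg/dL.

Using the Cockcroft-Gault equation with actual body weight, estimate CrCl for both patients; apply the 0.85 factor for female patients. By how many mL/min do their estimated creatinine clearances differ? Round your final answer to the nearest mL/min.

Patient 1: CrCl = (140 − 77) × 111.8 / (72 × 4.13) × 0.85 = 7043.4 / 297.36 × 0.85 ≈ 20.1 mL/min
Patient 2: CrCl = (140 − 54) × 123.1 / (72 × 1.84) = 10586.6 / 132.48 ≈ 79.9 mL/min
|20.1 − 79.9| = 59.8 mL/min

60 mL/min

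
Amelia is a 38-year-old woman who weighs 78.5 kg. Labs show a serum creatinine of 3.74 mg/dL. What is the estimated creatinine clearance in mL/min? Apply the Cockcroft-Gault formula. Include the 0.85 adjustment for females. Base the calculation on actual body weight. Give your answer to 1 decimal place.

25.3 mL/min

CrCl = (140 − 38) × 78.5 / (72 × 3.74) × 0.85 = 8007.0 / 269.28 × 0.85 ≈ 25.3 mL/min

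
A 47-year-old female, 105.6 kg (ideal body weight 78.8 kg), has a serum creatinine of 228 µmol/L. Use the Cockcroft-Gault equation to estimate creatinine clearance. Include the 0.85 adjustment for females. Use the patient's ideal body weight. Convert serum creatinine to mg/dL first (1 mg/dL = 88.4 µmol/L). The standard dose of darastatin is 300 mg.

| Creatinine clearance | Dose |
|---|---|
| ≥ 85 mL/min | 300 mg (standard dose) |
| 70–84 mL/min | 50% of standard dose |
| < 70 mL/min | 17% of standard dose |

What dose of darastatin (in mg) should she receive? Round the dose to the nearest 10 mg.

50 mg

SCr = 228 / 88.4 = 2.579 mg/dL
CrCl = (140 − 47) × 78.8 / (72 × 2.579) × 0.85 = 7328.4 / 185.69 × 0.85 ≈ 33.5 mL/min
CrCl ≈ 34 mL/min → bracket < 70 mL/min.
17% of 300 mg = 51 mg → 50 mg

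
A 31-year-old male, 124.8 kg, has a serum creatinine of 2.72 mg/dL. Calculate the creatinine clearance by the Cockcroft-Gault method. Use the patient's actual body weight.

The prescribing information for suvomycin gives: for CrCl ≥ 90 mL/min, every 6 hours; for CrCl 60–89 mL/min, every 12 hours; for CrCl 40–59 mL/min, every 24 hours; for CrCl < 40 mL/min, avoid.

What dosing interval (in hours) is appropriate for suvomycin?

CrCl = (140 − 31) × 124.8 / (72 × 2.72) = 13603.2 / 195.84 ≈ 69.5 mL/min
CrCl ≈ 69 mL/min → bracket 60–89 mL/min → every 12 hours.

every 12 hours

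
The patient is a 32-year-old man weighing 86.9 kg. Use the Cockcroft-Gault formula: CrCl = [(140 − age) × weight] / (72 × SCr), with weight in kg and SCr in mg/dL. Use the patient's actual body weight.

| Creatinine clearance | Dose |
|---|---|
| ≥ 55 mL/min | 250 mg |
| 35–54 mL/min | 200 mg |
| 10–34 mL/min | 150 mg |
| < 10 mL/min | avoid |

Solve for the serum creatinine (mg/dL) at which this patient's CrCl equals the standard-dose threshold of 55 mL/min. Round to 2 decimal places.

Standard dose requires CrCl ≥ 55 mL/min.
Set (140 − 32) × 86.9 / (72 × SCr) = 55
SCr = (140 − 32) × 86.9 / (72 × 55) = 2.370 mg/dL

2.37 mg/dL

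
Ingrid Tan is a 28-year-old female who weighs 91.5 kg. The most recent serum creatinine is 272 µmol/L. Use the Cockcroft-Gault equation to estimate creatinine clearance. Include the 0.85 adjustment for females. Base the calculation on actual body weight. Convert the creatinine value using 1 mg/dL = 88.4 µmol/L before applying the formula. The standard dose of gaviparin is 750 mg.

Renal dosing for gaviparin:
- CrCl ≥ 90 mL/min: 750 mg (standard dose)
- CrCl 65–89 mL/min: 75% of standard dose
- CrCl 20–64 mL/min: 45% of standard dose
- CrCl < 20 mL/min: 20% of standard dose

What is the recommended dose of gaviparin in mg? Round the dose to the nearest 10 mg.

SCr = 272 / 88.4 = 3.077 mg/dL
CrCl = (140 − 28) × 91.5 / (72 × 3.077) × 0.85 = 10248.0 / 221.54 × 0.85 ≈ 39.3 mL/min
CrCl ≈ 39 mL/min → bracket 20–64 mL/min.
45% of 750 mg = 337.5 mg → 340 mg

340 mg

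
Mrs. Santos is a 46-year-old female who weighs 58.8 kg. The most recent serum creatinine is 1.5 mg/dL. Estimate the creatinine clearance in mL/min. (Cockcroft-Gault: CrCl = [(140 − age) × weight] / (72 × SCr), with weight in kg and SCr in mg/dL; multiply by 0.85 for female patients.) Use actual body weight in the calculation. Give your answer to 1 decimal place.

CrCl = (140 − 46) × 58.8 / (72 × 1.5) × 0.85 = 5527.2 / 108.00 × 0.85 ≈ 43.5 mL/min

43.5 mL/min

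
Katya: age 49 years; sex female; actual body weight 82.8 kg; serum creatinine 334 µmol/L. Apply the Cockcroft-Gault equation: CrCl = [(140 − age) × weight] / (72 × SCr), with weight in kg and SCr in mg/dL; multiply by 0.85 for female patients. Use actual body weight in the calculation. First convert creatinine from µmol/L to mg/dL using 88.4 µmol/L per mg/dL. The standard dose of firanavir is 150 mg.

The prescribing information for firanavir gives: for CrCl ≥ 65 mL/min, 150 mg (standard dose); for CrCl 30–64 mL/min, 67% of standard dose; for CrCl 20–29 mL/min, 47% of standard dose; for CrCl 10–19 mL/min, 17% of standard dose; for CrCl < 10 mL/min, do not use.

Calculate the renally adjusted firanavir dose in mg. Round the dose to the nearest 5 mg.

70 mg

SCr = 334 / 88.4 = 3.778 mg/dL
CrCl = (140 − 49) × 82.8 / (72 × 3.778) × 0.85 = 7534.8 / 272.02 × 0.85 ≈ 23.5 mL/min
CrCl ≈ 24 mL/min → bracket 20–29 mL/min.
47% of 150 mg = 70.5 mg → 70 mg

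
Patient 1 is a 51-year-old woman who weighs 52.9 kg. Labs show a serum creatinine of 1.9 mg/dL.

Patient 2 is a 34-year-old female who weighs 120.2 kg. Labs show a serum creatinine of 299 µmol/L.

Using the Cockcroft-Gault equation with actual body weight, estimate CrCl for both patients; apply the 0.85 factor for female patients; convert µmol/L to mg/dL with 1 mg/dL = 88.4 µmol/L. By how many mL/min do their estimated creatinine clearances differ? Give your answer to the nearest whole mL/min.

15 mL/min

Patient 1: CrCl = (140 − 51) × 52.9 / (72 × 1.9) × 0.85 = 4708.1 / 136.80 × 0.85 ≈ 29.3 mL/min
Patient 2: SCr = 299 / 88.4 = 3.382 mg/dL
Patient 2: CrCl = (140 − 34) × 120.2 / (72 × 3.382) × 0.85 = 12741.2 / 243.50 × 0.85 ≈ 44.5 mL/min
|29.3 − 44.5| = 15.2 mL/min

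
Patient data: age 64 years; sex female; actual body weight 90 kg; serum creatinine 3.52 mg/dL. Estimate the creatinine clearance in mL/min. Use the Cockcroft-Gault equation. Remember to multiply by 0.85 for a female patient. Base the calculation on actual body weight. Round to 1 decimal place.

22.9 mL/min

CrCl = (140 − 64) × 90 / (72 × 3.52) × 0.85 = 6840.0 / 253.44 × 0.85 ≈ 22.9 mL/min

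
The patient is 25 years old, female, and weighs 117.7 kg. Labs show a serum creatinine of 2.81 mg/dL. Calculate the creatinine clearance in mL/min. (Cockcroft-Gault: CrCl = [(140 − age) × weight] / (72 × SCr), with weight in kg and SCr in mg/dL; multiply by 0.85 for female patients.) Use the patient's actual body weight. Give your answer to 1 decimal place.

56.9 mL/min

CrCl = (140 − 25) × 117.7 / (72 × 2.81) × 0.85 = 13535.5 / 202.32 × 0.85 ≈ 56.9 mL/min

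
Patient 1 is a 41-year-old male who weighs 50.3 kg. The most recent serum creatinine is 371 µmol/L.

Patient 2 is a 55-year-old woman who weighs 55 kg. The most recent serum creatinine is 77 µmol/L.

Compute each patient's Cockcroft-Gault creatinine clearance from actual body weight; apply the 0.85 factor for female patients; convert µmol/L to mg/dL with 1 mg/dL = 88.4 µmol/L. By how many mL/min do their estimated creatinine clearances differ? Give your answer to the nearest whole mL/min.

Patient 1: SCr = 371 / 88.4 = 4.197 mg/dL
Patient 1: CrCl = (140 − 41) × 50.3 / (72 × 4.197) = 4979.7 / 302.18 ≈ 16.5 mL/min
Patient 2: SCr = 77 / 88.4 = 0.871 mg/dL
Patient 2: CrCl = (140 − 55) × 55 / (72 × 0.871) × 0.85 = 4675.0 / 62.71 × 0.85 ≈ 63.4 mL/min
|16.5 − 63.4| = 46.9 mL/min

47 mL/min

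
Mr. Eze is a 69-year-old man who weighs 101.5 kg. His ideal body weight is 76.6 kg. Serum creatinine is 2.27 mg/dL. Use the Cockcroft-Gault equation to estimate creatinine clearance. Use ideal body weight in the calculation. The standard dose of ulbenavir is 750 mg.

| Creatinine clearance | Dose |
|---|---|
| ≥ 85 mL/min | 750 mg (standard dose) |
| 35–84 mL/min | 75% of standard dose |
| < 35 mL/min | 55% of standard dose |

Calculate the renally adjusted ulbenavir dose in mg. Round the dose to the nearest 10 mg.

410 mg

CrCl = (140 − 69) × 76.6 / (72 × 2.27) = 5438.6 / 163.44 ≈ 33.3 mL/min
CrCl ≈ 33 mL/min → bracket < 35 mL/min.
55% of 750 mg = 412.5 mg → 410 mg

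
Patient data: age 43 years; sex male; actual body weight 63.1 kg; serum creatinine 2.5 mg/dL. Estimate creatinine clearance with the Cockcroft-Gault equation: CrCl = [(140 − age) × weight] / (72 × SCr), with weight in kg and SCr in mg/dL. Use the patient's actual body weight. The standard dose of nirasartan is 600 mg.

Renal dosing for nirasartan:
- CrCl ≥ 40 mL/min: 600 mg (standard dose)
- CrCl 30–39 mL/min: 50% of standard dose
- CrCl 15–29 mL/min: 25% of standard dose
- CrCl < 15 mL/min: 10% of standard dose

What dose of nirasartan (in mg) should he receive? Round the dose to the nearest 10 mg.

CrCl = (140 − 43) × 63.1 / (72 × 2.5) = 6120.7 / 180.00 ≈ 34.0 mL/min
CrCl ≈ 34 mL/min → bracket 30–39 mL/min.
50% of 600 mg = 300 mg

300 mg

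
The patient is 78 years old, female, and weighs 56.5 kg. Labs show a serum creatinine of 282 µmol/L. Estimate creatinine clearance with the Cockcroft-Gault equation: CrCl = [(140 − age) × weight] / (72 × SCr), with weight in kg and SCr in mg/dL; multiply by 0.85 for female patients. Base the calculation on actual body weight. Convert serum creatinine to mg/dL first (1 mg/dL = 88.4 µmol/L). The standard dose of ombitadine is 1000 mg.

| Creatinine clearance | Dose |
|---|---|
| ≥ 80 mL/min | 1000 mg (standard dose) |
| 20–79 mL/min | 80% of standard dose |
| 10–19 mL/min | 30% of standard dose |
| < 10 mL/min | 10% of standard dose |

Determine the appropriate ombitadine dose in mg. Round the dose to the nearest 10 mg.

300 mg

SCr = 282 / 88.4 = 3.19 mg/dL
CrCl = (140 − 78) × 56.5 / (72 × 3.19) × 0.85 = 3503.0 / 229.68 × 0.85 ≈ 13.0 mL/min
CrCl ≈ 13 mL/min → bracket 10–19 mL/min.
30% of 1000 mg = 300 mg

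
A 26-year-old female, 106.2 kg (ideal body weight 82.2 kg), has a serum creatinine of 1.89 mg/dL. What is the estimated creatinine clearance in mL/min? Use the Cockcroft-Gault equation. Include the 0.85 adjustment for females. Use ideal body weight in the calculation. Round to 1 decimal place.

CrCl = (140 − 26) × 82.2 / (72 × 1.89) × 0.85 = 9370.8 / 136.08 × 0.85 ≈ 58.5 mL/min

58.5 mL/min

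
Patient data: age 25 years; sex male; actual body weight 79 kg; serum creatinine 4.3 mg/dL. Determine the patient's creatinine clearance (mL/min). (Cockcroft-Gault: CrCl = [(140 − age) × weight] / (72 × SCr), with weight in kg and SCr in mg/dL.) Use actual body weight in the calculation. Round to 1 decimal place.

CrCl = (140 − 25) × 79 / (72 × 4.3) = 9085.0 / 309.60 ≈ 29.3 mL/min

29.3 mL/min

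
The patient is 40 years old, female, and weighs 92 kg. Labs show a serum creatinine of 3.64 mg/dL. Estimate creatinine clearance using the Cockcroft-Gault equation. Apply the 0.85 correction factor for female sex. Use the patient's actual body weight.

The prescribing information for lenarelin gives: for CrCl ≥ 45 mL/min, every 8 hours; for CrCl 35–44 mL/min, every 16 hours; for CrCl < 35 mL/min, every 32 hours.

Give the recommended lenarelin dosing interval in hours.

every 32 hours

CrCl = (140 − 40) × 92 / (72 × 3.64) × 0.85 = 9200.0 / 262.08 × 0.85 ≈ 29.8 mL/min
CrCl ≈ 30 mL/min → bracket < 35 mL/min → every 32 hours.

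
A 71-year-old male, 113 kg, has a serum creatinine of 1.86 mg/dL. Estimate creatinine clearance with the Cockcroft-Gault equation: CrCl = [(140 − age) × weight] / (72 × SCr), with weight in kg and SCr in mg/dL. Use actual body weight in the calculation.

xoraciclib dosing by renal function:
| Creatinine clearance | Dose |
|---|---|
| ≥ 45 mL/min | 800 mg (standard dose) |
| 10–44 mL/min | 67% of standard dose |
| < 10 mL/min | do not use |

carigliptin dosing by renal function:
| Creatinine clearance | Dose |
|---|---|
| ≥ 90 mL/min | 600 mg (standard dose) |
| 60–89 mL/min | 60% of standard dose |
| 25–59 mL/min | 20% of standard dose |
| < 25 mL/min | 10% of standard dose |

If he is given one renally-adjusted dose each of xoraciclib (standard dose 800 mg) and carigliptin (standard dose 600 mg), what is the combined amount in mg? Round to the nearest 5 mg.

920 mg

CrCl = (140 − 71) × 113 / (72 × 1.86) = 7797.0 / 133.92 ≈ 58.2 mL/min
CrCl ≈ 58 mL/min.
xoraciclib: ≥ 45 mL/min → 100% of 800 mg = 800 mg.
carigliptin: 25–59 mL/min → 20% of 600 mg = 120 mg.
Total = 800 + 120 = 920 mg.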